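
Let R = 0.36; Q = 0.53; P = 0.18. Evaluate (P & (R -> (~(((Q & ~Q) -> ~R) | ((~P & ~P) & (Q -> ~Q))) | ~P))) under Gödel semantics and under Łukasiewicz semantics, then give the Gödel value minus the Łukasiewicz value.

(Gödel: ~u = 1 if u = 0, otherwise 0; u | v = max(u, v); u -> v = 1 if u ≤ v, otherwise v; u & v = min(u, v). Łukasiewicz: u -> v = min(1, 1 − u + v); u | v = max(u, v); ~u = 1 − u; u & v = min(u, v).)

Gödel evaluation:
  ~Q: Gödel ¬ of 0.53 = 0 (operand ≠ 0)
  (Q & ~Q) = min(0.53, 0) = 0
  ~R: Gödel ¬ of 0.36 = 0 (operand ≠ 0)
  ((Q & ~Q) -> ~R): 0 ≤ 0, so result = 1
  ~P: Gödel ¬ of 0.18 = 0 (operand ≠ 0)
  ~P: Gödel ¬ of 0.18 = 0 (operand ≠ 0)
  (~P & ~P) = min(0, 0) = 0
  ~Q: Gödel ¬ of 0.53 = 0 (operand ≠ 0)
  (Q -> ~Q): 0.53 > 0, so result = 0
  ((~P & ~P) & (Q -> ~Q)) = min(0, 0) = 0
  (((Q & ~Q) -> ~R) | ((~P & ~P) & (Q -> ~Q))) = max(1, 0) = 1
  ~(((Q & ~Q) -> ~R) | ((~P & ~P) & (Q -> ~Q))): Gödel ¬ of 1 = 0 (operand ≠ 0)
  ~P: Gödel ¬ of 0.18 = 0 (operand ≠ 0)
  (~(((Q & ~Q) -> ~R) | ((~P & ~P) & (Q -> ~Q))) | ~P) = max(0, 0) = 0
  (R -> (~(((Q & ~Q) -> ~R) | ((~P & ~P) & (Q -> ~Q))) | ~P)): 0.36 > 0, so result = 0
  (P & (R -> (~(((Q & ~Q) -> ~R) | ((~P & ~P) & (Q -> ~Q))) | ~P))) = min(0.18, 0) = 0
  Gödel value = 0
Łukasiewicz evaluation:
  ~Q: Łukasiewicz ¬ gives 1 − 0.53 = 0.47
  (Q & ~Q) = min(0.53, 0.47) = 0.47
  ~R: Łukasiewicz ¬ gives 1 − 0.36 = 0.64
  ((Q & ~Q) -> ~R): min(1, 1 − 0.47 + 0.64) = 1
  ~P: Łukasiewicz ¬ gives 1 − 0.18 = 0.82
  ~P: Łukasiewicz ¬ gives 1 − 0.18 = 0.82
  (~P & ~P) = min(0.82, 0.82) = 0.82
  ~Q: Łukasiewicz ¬ gives 1 − 0.53 = 0.47
  (Q -> ~Q): min(1, 1 − 0.53 + 0.47) = 0.94
  ((~P & ~P) & (Q -> ~Q)) = min(0.82, 0.94) = 0.82
  (((Q & ~Q) -> ~R) | ((~P & ~P) & (Q -> ~Q))) = max(1, 0.82) = 1
  ~(((Q & ~Q) -> ~R) | ((~P & ~P) & (Q -> ~Q))): Łukasiewicz ¬ gives 1 − 1 = 0
  ~P: Łukasiewicz ¬ gives 1 − 0.18 = 0.82
  (~(((Q & ~Q) -> ~R) | ((~P & ~P) & (Q -> ~Q))) | ~P) = max(0, 0.82) = 0.82
  (R -> (~(((Q & ~Q) -> ~R) | ((~P & ~P) & (Q -> ~Q))) | ~P)): min(1, 1 − 0.36 + 0.82) = 1
  (P & (R -> (~(((Q & ~Q) -> ~R) | ((~P & ~P) & (Q -> ~Q))) | ~P))) = min(0.18, 1) = 0.18
  Łukasiewicz value = 0.18
Difference: 0 − 0.18 = -0.18

-0.18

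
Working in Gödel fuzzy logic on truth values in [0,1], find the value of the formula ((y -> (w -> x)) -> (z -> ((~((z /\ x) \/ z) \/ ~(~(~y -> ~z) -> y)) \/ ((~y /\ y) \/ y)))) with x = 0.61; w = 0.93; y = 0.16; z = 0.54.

(w -> x): 0.93 > 0.61, so result = 0.61
(y -> (w -> x)): 0.16 ≤ 0.61, so result = 1
(z /\ x) = min(0.54, 0.61) = 0.54
((z /\ x) \/ z) = max(0.54, 0.54) = 0.54
~((z /\ x) \/ z): Gödel ¬ of 0.54 = 0 (operand ≠ 0)
~y: Gödel ¬ of 0.16 = 0 (operand ≠ 0)
~z: Gödel ¬ of 0.54 = 0 (operand ≠ 0)
(~y -> ~z): 0 ≤ 0, so result = 1
~(~y -> ~z): Gödel ¬ of 1 = 0 (operand ≠ 0)
(~(~y -> ~z) -> y): 0 ≤ 0.16, so result = 1
~(~(~y -> ~z) -> y): Gödel ¬ of 1 = 0 (operand ≠ 0)
(~((z /\ x) \/ z) \/ ~(~(~y -> ~z) -> y)) = max(0, 0) = 0
~y: Gödel ¬ of 0.16 = 0 (operand ≠ 0)
(~y /\ y) = min(0, 0.16) = 0
((~y /\ y) \/ y) = max(0, 0.16) = 0.16
((~((z /\ x) \/ z) \/ ~(~(~y -> ~z) -> y)) \/ ((~y /\ y) \/ y)) = max(0, 0.16) = 0.16
(z -> ((~((z /\ x) \/ z) \/ ~(~(~y -> ~z) -> y)) \/ ((~y /\ y) \/ y))): 0.54 > 0.16, so result = 0.16
((y -> (w -> x)) -> (z -> ((~((z /\ x) \/ z) \/ ~(~(~y -> ~z) -> y)) \/ ((~y /\ y) \/ y)))): 1 > 0.16, so result = 0.16

0.16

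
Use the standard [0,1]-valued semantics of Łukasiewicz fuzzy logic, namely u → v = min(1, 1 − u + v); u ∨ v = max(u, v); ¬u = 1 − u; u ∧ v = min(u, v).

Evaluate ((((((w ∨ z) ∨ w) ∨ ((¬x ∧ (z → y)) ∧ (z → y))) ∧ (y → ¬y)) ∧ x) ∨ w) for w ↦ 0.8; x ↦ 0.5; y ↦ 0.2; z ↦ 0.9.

(w ∨ z) = max(0.8, 0.9) = 0.9
((w ∨ z) ∨ w) = max(0.9, 0.8) = 0.9
¬x: Łukasiewicz ¬ gives 1 − 0.5 = 0.5
(z → y): min(1, 1 − 0.9 + 0.2) = 0.3
(¬x ∧ (z → y)) = min(0.5, 0.3) = 0.3
(z → y): min(1, 1 − 0.9 + 0.2) = 0.3
((¬x ∧ (z → y)) ∧ (z → y)) = min(0.3, 0.3) = 0.3
(((w ∨ z) ∨ w) ∨ ((¬x ∧ (z → y)) ∧ (z → y))) = max(0.9, 0.3) = 0.9
¬y: Łukasiewicz ¬ gives 1 − 0.2 = 0.8
(y → ¬y): min(1, 1 − 0.2 + 0.8) = 1
((((w ∨ z) ∨ w) ∨ ((¬x ∧ (z → y)) ∧ (z → y))) ∧ (y → ¬y)) = min(0.9, 1) = 0.9
(((((w ∨ z) ∨ w) ∨ ((¬x ∧ (z → y)) ∧ (z → y))) ∧ (y → ¬y)) ∧ x) = min(0.9, 0.5) = 0.5
((((((w ∨ z) ∨ w) ∨ ((¬x ∧ (z → y)) ∧ (z → y))) ∧ (y → ¬y)) ∧ x) ∨ w) = max(0.5, 0.8) = 0.8

0.80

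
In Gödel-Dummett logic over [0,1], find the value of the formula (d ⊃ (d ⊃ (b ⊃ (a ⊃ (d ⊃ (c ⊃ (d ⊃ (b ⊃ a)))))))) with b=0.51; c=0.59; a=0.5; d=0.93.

1.00

(b ⊃ a): 0.51 > 0.5, so result = 0.5
(d ⊃ (b ⊃ a)): 0.93 > 0.5, so result = 0.5
(c ⊃ (d ⊃ (b ⊃ a))): 0.59 > 0.5, so result = 0.5
(d ⊃ (c ⊃ (d ⊃ (b ⊃ a)))): 0.93 > 0.5, so result = 0.5
(a ⊃ (d ⊃ (c ⊃ (d ⊃ (b ⊃ a))))): 0.5 ≤ 0.5, so result = 1
(b ⊃ (a ⊃ (d ⊃ (c ⊃ (d ⊃ (b ⊃ a)))))): 0.51 ≤ 1, so result = 1
(d ⊃ (b ⊃ (a ⊃ (d ⊃ (c ⊃ (d ⊃ (b ⊃ a))))))): 0.93 ≤ 1, so result = 1
(d ⊃ (d ⊃ (b ⊃ (a ⊃ (d ⊃ (c ⊃ (d ⊃ (b ⊃ a)))))))): 0.93 ≤ 1, so result = 1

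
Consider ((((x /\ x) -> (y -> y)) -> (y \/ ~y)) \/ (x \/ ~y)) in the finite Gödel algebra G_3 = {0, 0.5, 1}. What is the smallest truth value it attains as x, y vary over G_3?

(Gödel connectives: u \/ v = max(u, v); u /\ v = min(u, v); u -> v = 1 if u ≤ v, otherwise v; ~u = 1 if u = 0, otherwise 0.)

0.50

The minimum is attained at x = 0, y = 0.5:
  (x /\ x) = min(0, 0) = 0
  (y -> y): 0.5 ≤ 0.5, so result = 1
  ((x /\ x) -> (y -> y)): 0 ≤ 1, so result = 1
  ~y: Gödel ¬ of 0.5 = 0 (operand ≠ 0)
  (y \/ ~y) = max(0.5, 0) = 0.5
  (((x /\ x) -> (y -> y)) -> (y \/ ~y)): 1 > 0.5, so result = 0.5
  ~y: Gödel ¬ of 0.5 = 0 (operand ≠ 0)
  (x \/ ~y) = max(0, 0) = 0
  ((((x /\ x) -> (y -> y)) -> (y \/ ~y)) \/ (x \/ ~y)) = max(0.5, 0) = 0.5
Checking all 9 assignments confirms none give a value below 0.50.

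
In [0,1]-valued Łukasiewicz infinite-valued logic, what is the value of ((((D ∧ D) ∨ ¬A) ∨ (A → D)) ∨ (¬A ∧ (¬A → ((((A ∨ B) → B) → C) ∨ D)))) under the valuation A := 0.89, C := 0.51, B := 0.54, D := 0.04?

0.15

(D ∧ D) = min(0.04, 0.04) = 0.04
¬A: Łukasiewicz ¬ gives 1 − 0.89 = 0.11
((D ∧ D) ∨ ¬A) = max(0.04, 0.11) = 0.11
(A → D): min(1, 1 − 0.89 + 0.04) = 0.15
(((D ∧ D) ∨ ¬A) ∨ (A → D)) = max(0.11, 0.15) = 0.15
¬A: Łukasiewicz ¬ gives 1 − 0.89 = 0.11
¬A: Łukasiewicz ¬ gives 1 − 0.89 = 0.11
(A ∨ B) = max(0.89, 0.54) = 0.89
((A ∨ B) → B): min(1, 1 − 0.89 + 0.54) = 0.65
(((A ∨ B) → B) → C): min(1, 1 − 0.65 + 0.51) = 0.86
((((A ∨ B) → B) → C) ∨ D) = max(0.86, 0.04) = 0.86
(¬A → ((((A ∨ B) → B) → C) ∨ D)): min(1, 1 − 0.11 + 0.86) = 1
(¬A ∧ (¬A → ((((A ∨ B) → B) → C) ∨ D))) = min(0.11, 1) = 0.11
((((D ∧ D) ∨ ¬A) ∨ (A → D)) ∨ (¬A ∧ (¬A → ((((A ∨ B) → B) → C) ∨ D)))) = max(0.15, 0.11) = 0.15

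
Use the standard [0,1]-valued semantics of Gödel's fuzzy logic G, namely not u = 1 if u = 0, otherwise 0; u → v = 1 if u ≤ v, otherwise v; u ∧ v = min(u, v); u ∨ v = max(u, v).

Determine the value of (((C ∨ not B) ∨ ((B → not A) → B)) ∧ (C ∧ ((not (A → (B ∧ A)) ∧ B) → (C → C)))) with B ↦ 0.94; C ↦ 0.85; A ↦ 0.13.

not B: Gödel ¬ of 0.94 = 0 (operand ≠ 0)
(C ∨ not B) = max(0.85, 0) = 0.85
not A: Gödel ¬ of 0.13 = 0 (operand ≠ 0)
(B → not A): 0.94 > 0, so result = 0
((B → not A) → B): 0 ≤ 0.94, so result = 1
((C ∨ not B) ∨ ((B → not A) → B)) = max(0.85, 1) = 1
(B ∧ A) = min(0.94, 0.13) = 0.13
(A → (B ∧ A)): 0.13 ≤ 0.13, so result = 1
not (A → (B ∧ A)): Gödel ¬ of 1 = 0 (operand ≠ 0)
(not (A → (B ∧ A)) ∧ B) = min(0, 0.94) = 0
(C → C): 0.85 ≤ 0.85, so result = 1
((not (A → (B ∧ A)) ∧ B) → (C → C)): 0 ≤ 1, so result = 1
(C ∧ ((not (A → (B ∧ A)) ∧ B) → (C → C))) = min(0.85, 1) = 0.85
(((C ∨ not B) ∨ ((B → not A) → B)) ∧ (C ∧ ((not (A → (B ∧ A)) ∧ B) → (C → C)))) = min(1, 0.85) = 0.85

0.85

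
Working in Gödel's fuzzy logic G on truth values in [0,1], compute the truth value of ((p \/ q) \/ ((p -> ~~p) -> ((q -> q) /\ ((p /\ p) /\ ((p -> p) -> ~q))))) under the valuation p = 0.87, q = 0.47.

0.87

(p \/ q) = max(0.87, 0.47) = 0.87
~p: Gödel ¬ of 0.87 = 0 (operand ≠ 0)
~~p: Gödel ¬ of 0 = 1 (operand is 0)
(p -> ~~p): 0.87 ≤ 1, so result = 1
(q -> q): 0.47 ≤ 0.47, so result = 1
(p /\ p) = min(0.87, 0.87) = 0.87
(p -> p): 0.87 ≤ 0.87, so result = 1
~q: Gödel ¬ of 0.47 = 0 (operand ≠ 0)
((p -> p) -> ~q): 1 > 0, so result = 0
((p /\ p) /\ ((p -> p) -> ~q)) = min(0.87, 0) = 0
((q -> q) /\ ((p /\ p) /\ ((p -> p) -> ~q))) = min(1, 0) = 0
((p -> ~~p) -> ((q -> q) /\ ((p /\ p) /\ ((p -> p) -> ~q)))): 1 > 0, so result = 0
((p \/ q) \/ ((p -> ~~p) -> ((q -> q) /\ ((p /\ p) /\ ((p -> p) -> ~q))))) = max(0.87, 0) = 0.87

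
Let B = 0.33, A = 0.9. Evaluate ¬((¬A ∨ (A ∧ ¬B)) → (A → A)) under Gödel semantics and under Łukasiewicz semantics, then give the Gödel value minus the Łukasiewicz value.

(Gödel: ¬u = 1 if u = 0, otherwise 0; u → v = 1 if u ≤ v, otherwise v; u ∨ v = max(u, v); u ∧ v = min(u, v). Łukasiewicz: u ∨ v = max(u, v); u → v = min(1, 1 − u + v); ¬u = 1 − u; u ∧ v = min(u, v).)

0.00

Gödel evaluation:
  ¬A: Gödel ¬ of 0.9 = 0 (operand ≠ 0)
  ¬B: Gödel ¬ of 0.33 = 0 (operand ≠ 0)
  (A ∧ ¬B) = min(0.9, 0) = 0
  (¬A ∨ (A ∧ ¬B)) = max(0, 0) = 0
  (A → A): 0.9 ≤ 0.9, so result = 1
  ((¬A ∨ (A ∧ ¬B)) → (A → A)): 0 ≤ 1, so result = 1
  ¬((¬A ∨ (A ∧ ¬B)) → (A → A)): Gödel ¬ of 1 = 0 (operand ≠ 0)
  Gödel value = 0
Łukasiewicz evaluation:
  ¬A: Łukasiewicz ¬ gives 1 − 0.9 = 0.1
  ¬B: Łukasiewicz ¬ gives 1 − 0.33 = 0.67
  (A ∧ ¬B) = min(0.9, 0.67) = 0.67
  (¬A ∨ (A ∧ ¬B)) = max(0.1, 0.67) = 0.67
  (A → A): min(1, 1 − 0.9 + 0.9) = 1
  ((¬A ∨ (A ∧ ¬B)) → (A → A)): min(1, 1 − 0.67 + 1) = 1
  ¬((¬A ∨ (A ∧ ¬B)) → (A → A)): Łukasiewicz ¬ gives 1 − 1 = 0
  Łukasiewicz value = 0
Difference: 0 − 0 = 0.00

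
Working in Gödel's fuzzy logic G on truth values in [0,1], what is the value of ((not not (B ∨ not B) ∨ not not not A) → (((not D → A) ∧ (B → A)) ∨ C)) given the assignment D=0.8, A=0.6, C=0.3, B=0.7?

not B: Gödel ¬ of 0.7 = 0 (operand ≠ 0)
(B ∨ not B) = max(0.7, 0) = 0.7
not (B ∨ not B): Gödel ¬ of 0.7 = 0 (operand ≠ 0)
not not (B ∨ not B): Gödel ¬ of 0 = 1 (operand is 0)
not A: Gödel ¬ of 0.6 = 0 (operand ≠ 0)
not not A: Gödel ¬ of 0 = 1 (operand is 0)
not not not A: Gödel ¬ of 1 = 0 (operand ≠ 0)
(not not (B ∨ not B) ∨ not not not A) = max(1, 0) = 1
not D: Gödel ¬ of 0.8 = 0 (operand ≠ 0)
(not D → A): 0 ≤ 0.6, so result = 1
(B → A): 0.7 > 0.6, so result = 0.6
((not D → A) ∧ (B → A)) = min(1, 0.6) = 0.6
(((not D → A) ∧ (B → A)) ∨ C) = max(0.6, 0.3) = 0.6
((not not (B ∨ not B) ∨ not not not A) → (((not D → A) ∧ (B → A)) ∨ C)): 1 > 0.6, so result = 0.6

0.60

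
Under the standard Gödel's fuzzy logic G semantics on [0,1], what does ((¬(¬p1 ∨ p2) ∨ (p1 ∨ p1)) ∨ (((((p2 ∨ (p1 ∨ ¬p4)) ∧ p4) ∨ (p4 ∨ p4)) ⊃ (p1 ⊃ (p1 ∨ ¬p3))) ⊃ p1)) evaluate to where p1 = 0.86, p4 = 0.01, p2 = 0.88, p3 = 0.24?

¬p1: Gödel ¬ of 0.86 = 0 (operand ≠ 0)
(¬p1 ∨ p2) = max(0, 0.88) = 0.88
¬(¬p1 ∨ p2): Gödel ¬ of 0.88 = 0 (operand ≠ 0)
(p1 ∨ p1) = max(0.86, 0.86) = 0.86
(¬(¬p1 ∨ p2) ∨ (p1 ∨ p1)) = max(0, 0.86) = 0.86
¬p4: Gödel ¬ of 0.01 = 0 (operand ≠ 0)
(p1 ∨ ¬p4) = max(0.86, 0) = 0.86
(p2 ∨ (p1 ∨ ¬p4)) = max(0.88, 0.86) = 0.88
((p2 ∨ (p1 ∨ ¬p4)) ∧ p4) = min(0.88, 0.01) = 0.01
(p4 ∨ p4) = max(0.01, 0.01) = 0.01
(((p2 ∨ (p1 ∨ ¬p4)) ∧ p4) ∨ (p4 ∨ p4)) = max(0.01, 0.01) = 0.01
¬p3: Gödel ¬ of 0.24 = 0 (operand ≠ 0)
(p1 ∨ ¬p3) = max(0.86, 0) = 0.86
(p1 ⊃ (p1 ∨ ¬p3)): 0.86 ≤ 0.86, so result = 1
((((p2 ∨ (p1 ∨ ¬p4)) ∧ p4) ∨ (p4 ∨ p4)) ⊃ (p1 ⊃ (p1 ∨ ¬p3))): 0.01 ≤ 1, so result = 1
(((((p2 ∨ (p1 ∨ ¬p4)) ∧ p4) ∨ (p4 ∨ p4)) ⊃ (p1 ⊃ (p1 ∨ ¬p3))) ⊃ p1): 1 > 0.86, so result = 0.86
((¬(¬p1 ∨ p2) ∨ (p1 ∨ p1)) ∨ (((((p2 ∨ (p1 ∨ ¬p4)) ∧ p4) ∨ (p4 ∨ p4)) ⊃ (p1 ⊃ (p1 ∨ ¬p3))) ⊃ p1)) = max(0.86, 0.86) = 0.86

0.86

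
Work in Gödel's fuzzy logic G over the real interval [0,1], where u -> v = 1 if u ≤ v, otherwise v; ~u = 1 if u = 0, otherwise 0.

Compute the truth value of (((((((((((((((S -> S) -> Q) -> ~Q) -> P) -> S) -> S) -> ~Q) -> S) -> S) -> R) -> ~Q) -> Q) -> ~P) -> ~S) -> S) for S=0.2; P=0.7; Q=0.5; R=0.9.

(S -> S): 0.2 ≤ 0.2, so result = 1
((S -> S) -> Q): 1 > 0.5, so result = 0.5
~Q: Gödel ¬ of 0.5 = 0 (operand ≠ 0)
(((S -> S) -> Q) -> ~Q): 0.5 > 0, so result = 0
((((S -> S) -> Q) -> ~Q) -> P): 0 ≤ 0.7, so result = 1
(((((S -> S) -> Q) -> ~Q) -> P) -> S): 1 > 0.2, so result = 0.2
((((((S -> S) -> Q) -> ~Q) -> P) -> S) -> S): 0.2 ≤ 0.2, so result = 1
~Q: Gödel ¬ of 0.5 = 0 (operand ≠ 0)
(((((((S -> S) -> Q) -> ~Q) -> P) -> S) -> S) -> ~Q): 1 > 0, so result = 0
((((((((S -> S) -> Q) -> ~Q) -> P) -> S) -> S) -> ~Q) -> S): 0 ≤ 0.2, so result = 1
(((((((((S -> S) -> Q) -> ~Q) -> P) -> S) -> S) -> ~Q) -> S) -> S): 1 > 0.2, so result = 0.2
((((((((((S -> S) -> Q) -> ~Q) -> P) -> S) -> S) -> ~Q) -> S) -> S) -> R): 0.2 ≤ 0.9, so result = 1
~Q: Gödel ¬ of 0.5 = 0 (operand ≠ 0)
(((((((((((S -> S) -> Q) -> ~Q) -> P) -> S) -> S) -> ~Q) -> S) -> S) -> R) -> ~Q): 1 > 0, so result = 0
((((((((((((S -> S) -> Q) -> ~Q) -> P) -> S) -> S) -> ~Q) -> S) -> S) -> R) -> ~Q) -> Q): 0 ≤ 0.5, so result = 1
~P: Gödel ¬ of 0.7 = 0 (operand ≠ 0)
(((((((((((((S -> S) -> Q) -> ~Q) -> P) -> S) -> S) -> ~Q) -> S) -> S) -> R) -> ~Q) -> Q) -> ~P): 1 > 0, so result = 0
~S: Gödel ¬ of 0.2 = 0 (operand ≠ 0)
((((((((((((((S -> S) -> Q) -> ~Q) -> P) -> S) -> S) -> ~Q) -> S) -> S) -> R) -> ~Q) -> Q) -> ~P) -> ~S): 0 ≤ 0, so result = 1
(((((((((((((((S -> S) -> Q) -> ~Q) -> P) -> S) -> S) -> ~Q) -> S) -> S) -> R) -> ~Q) -> Q) -> ~P) -> ~S) -> S): 1 > 0.2, so result = 0.2

0.20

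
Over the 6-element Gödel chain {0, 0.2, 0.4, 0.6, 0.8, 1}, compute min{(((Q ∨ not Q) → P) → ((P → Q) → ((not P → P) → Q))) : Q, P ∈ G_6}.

The minimum is attained at Q = 0.2, P = 0.2:
  not Q: Gödel ¬ of 0.2 = 0 (operand ≠ 0)
  (Q ∨ not Q) = max(0.2, 0) = 0.2
  ((Q ∨ not Q) → P): 0.2 ≤ 0.2, so result = 1
  (P → Q): 0.2 ≤ 0.2, so result = 1
  not P: Gödel ¬ of 0.2 = 0 (operand ≠ 0)
  (not P → P): 0 ≤ 0.2, so result = 1
  ((not P → P) → Q): 1 > 0.2, so result = 0.2
  ((P → Q) → ((not P → P) → Q)): 1 > 0.2, so result = 0.2
  (((Q ∨ not Q) → P) → ((P → Q) → ((not P → P) → Q))): 1 > 0.2, so result = 0.2
Checking all 36 assignments confirms none give a value below 0.20.

0.20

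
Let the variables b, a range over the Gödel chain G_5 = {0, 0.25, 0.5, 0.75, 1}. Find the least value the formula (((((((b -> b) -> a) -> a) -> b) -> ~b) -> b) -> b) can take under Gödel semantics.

0.25

The minimum is attained at b = 0.25, a = 0:
  (b -> b): 0.25 ≤ 0.25, so result = 1
  ((b -> b) -> a): 1 > 0, so result = 0
  (((b -> b) -> a) -> a): 0 ≤ 0, so result = 1
  ((((b -> b) -> a) -> a) -> b): 1 > 0.25, so result = 0.25
  ~b: Gödel ¬ of 0.25 = 0 (operand ≠ 0)
  (((((b -> b) -> a) -> a) -> b) -> ~b): 0.25 > 0, so result = 0
  ((((((b -> b) -> a) -> a) -> b) -> ~b) -> b): 0 ≤ 0.25, so result = 1
  (((((((b -> b) -> a) -> a) -> b) -> ~b) -> b) -> b): 1 > 0.25, so result = 0.25
Checking all 25 assignments confirms none give a value below 0.25.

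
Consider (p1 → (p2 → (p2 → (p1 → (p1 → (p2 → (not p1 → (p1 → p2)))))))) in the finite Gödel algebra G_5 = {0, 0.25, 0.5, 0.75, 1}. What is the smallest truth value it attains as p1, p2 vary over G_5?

1.00

Every assignment gives 1. For instance at p1 = 0, p2 = 0:
  not p1: Gödel ¬ of 0 = 1 (operand is 0)
  (p1 → p2): 0 ≤ 0, so result = 1
  (not p1 → (p1 → p2)): 1 ≤ 1, so result = 1
  (p2 → (not p1 → (p1 → p2))): 0 ≤ 1, so result = 1
  (p1 → (p2 → (not p1 → (p1 → p2)))): 0 ≤ 1, so result = 1
  (p1 → (p1 → (p2 → (not p1 → (p1 → p2))))): 0 ≤ 1, so result = 1
  (p2 → (p1 → (p1 → (p2 → (not p1 → (p1 → p2)))))): 0 ≤ 1, so result = 1
  (p2 → (p2 → (p1 → (p1 → (p2 → (not p1 → (p1 → p2))))))): 0 ≤ 1, so result = 1
  (p1 → (p2 → (p2 → (p1 → (p1 → (p2 → (not p1 → (p1 → p2)))))))): 0 ≤ 1, so result = 1
All 25 assignments give value 1 — the formula is a G_5-tautology.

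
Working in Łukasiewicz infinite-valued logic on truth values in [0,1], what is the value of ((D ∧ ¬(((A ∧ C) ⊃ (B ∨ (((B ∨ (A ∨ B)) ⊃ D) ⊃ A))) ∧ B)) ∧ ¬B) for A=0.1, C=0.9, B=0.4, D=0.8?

0.60

(A ∧ C) = min(0.1, 0.9) = 0.1
(A ∨ B) = max(0.1, 0.4) = 0.4
(B ∨ (A ∨ B)) = max(0.4, 0.4) = 0.4
((B ∨ (A ∨ B)) ⊃ D): min(1, 1 − 0.4 + 0.8) = 1
(((B ∨ (A ∨ B)) ⊃ D) ⊃ A): min(1, 1 − 1 + 0.1) = 0.1
(B ∨ (((B ∨ (A ∨ B)) ⊃ D) ⊃ A)) = max(0.4, 0.1) = 0.4
((A ∧ C) ⊃ (B ∨ (((B ∨ (A ∨ B)) ⊃ D) ⊃ A))): min(1, 1 − 0.1 + 0.4) = 1
(((A ∧ C) ⊃ (B ∨ (((B ∨ (A ∨ B)) ⊃ D) ⊃ A))) ∧ B) = min(1, 0.4) = 0.4
¬(((A ∧ C) ⊃ (B ∨ (((B ∨ (A ∨ B)) ⊃ D) ⊃ A))) ∧ B): Łukasiewicz ¬ gives 1 − 0.4 = 0.6
(D ∧ ¬(((A ∧ C) ⊃ (B ∨ (((B ∨ (A ∨ B)) ⊃ D) ⊃ A))) ∧ B)) = min(0.8, 0.6) = 0.6
¬B: Łukasiewicz ¬ gives 1 − 0.4 = 0.6
((D ∧ ¬(((A ∧ C) ⊃ (B ∨ (((B ∨ (A ∨ B)) ⊃ D) ⊃ A))) ∧ B)) ∧ ¬B) = min(0.6, 0.6) = 0.6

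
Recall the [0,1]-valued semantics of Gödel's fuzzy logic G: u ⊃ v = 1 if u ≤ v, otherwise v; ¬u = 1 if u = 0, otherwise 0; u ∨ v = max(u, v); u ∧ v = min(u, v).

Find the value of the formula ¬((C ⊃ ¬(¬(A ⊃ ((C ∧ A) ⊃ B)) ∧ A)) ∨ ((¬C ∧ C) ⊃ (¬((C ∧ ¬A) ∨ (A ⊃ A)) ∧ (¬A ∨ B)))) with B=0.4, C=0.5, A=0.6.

0.00

(C ∧ A) = min(0.5, 0.6) = 0.5
((C ∧ A) ⊃ B): 0.5 > 0.4, so result = 0.4
(A ⊃ ((C ∧ A) ⊃ B)): 0.6 > 0.4, so result = 0.4
¬(A ⊃ ((C ∧ A) ⊃ B)): Gödel ¬ of 0.4 = 0 (operand ≠ 0)
(¬(A ⊃ ((C ∧ A) ⊃ B)) ∧ A) = min(0, 0.6) = 0
¬(¬(A ⊃ ((C ∧ A) ⊃ B)) ∧ A): Gödel ¬ of 0 = 1 (operand is 0)
(C ⊃ ¬(¬(A ⊃ ((C ∧ A) ⊃ B)) ∧ A)): 0.5 ≤ 1, so result = 1
¬C: Gödel ¬ of 0.5 = 0 (operand ≠ 0)
(¬C ∧ C) = min(0, 0.5) = 0
¬A: Gödel ¬ of 0.6 = 0 (operand ≠ 0)
(C ∧ ¬A) = min(0.5, 0) = 0
(A ⊃ A): 0.6 ≤ 0.6, so result = 1
((C ∧ ¬A) ∨ (A ⊃ A)) = max(0, 1) = 1
¬((C ∧ ¬A) ∨ (A ⊃ A)): Gödel ¬ of 1 = 0 (operand ≠ 0)
¬A: Gödel ¬ of 0.6 = 0 (operand ≠ 0)
(¬A ∨ B) = max(0, 0.4) = 0.4
(¬((C ∧ ¬A) ∨ (A ⊃ A)) ∧ (¬A ∨ B)) = min(0, 0.4) = 0
((¬C ∧ C) ⊃ (¬((C ∧ ¬A) ∨ (A ⊃ A)) ∧ (¬A ∨ B))): 0 ≤ 0, so result = 1
((C ⊃ ¬(¬(A ⊃ ((C ∧ A) ⊃ B)) ∧ A)) ∨ ((¬C ∧ C) ⊃ (¬((C ∧ ¬A) ∨ (A ⊃ A)) ∧ (¬A ∨ B)))) = max(1, 1) = 1
¬((C ⊃ ¬(¬(A ⊃ ((C ∧ A) ⊃ B)) ∧ A)) ∨ ((¬C ∧ C) ⊃ (¬((C ∧ ¬A) ∨ (A ⊃ A)) ∧ (¬A ∨ B)))): Gödel ¬ of 1 = 0 (operand ≠ 0)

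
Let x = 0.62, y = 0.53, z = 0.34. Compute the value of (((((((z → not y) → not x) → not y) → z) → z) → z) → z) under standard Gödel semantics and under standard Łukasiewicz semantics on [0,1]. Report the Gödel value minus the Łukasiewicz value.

-0.66

Gödel evaluation:
  not y: Gödel ¬ of 0.53 = 0 (operand ≠ 0)
  (z → not y): 0.34 > 0, so result = 0
  not x: Gödel ¬ of 0.62 = 0 (operand ≠ 0)
  ((z → not y) → not x): 0 ≤ 0, so result = 1
  not y: Gödel ¬ of 0.53 = 0 (operand ≠ 0)
  (((z → not y) → not x) → not y): 1 > 0, so result = 0
  ((((z → not y) → not x) → not y) → z): 0 ≤ 0.34, so result = 1
  (((((z → not y) → not x) → not y) → z) → z): 1 > 0.34, so result = 0.34
  ((((((z → not y) → not x) → not y) → z) → z) → z): 0.34 ≤ 0.34, so result = 1
  (((((((z → not y) → not x) → not y) → z) → z) → z) → z): 1 > 0.34, so result = 0.34
  Gödel value = 0.34
Łukasiewicz evaluation:
  not y: Łukasiewicz ¬ gives 1 − 0.53 = 0.47
  (z → not y): min(1, 1 − 0.34 + 0.47) = 1
  not x: Łukasiewicz ¬ gives 1 − 0.62 = 0.38
  ((z → not y) → not x): min(1, 1 − 1 + 0.38) = 0.38
  not y: Łukasiewicz ¬ gives 1 − 0.53 = 0.47
  (((z → not y) → not x) → not y): min(1, 1 − 0.38 + 0.47) = 1
  ((((z → not y) → not x) → not y) → z): min(1, 1 − 1 + 0.34) = 0.34
  (((((z → not y) → not x) → not y) → z) → z): min(1, 1 − 0.34 + 0.34) = 1
  ((((((z → not y) → not x) → not y) → z) → z) → z): min(1, 1 − 1 + 0.34) = 0.34
  (((((((z → not y) → not x) → not y) → z) → z) → z) → z): min(1, 1 − 0.34 + 0.34) = 1
  Łukasiewicz value = 1
Difference: 0.34 − 1 = -0.66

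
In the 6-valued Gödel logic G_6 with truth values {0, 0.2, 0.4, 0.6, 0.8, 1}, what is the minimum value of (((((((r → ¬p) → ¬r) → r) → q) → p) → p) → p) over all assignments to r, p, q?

The minimum is attained at r = 0, p = 0, q = 0:
  ¬p: Gödel ¬ of 0 = 1 (operand is 0)
  (r → ¬p): 0 ≤ 1, so result = 1
  ¬r: Gödel ¬ of 0 = 1 (operand is 0)
  ((r → ¬p) → ¬r): 1 ≤ 1, so result = 1
  (((r → ¬p) → ¬r) → r): 1 > 0, so result = 0
  ((((r → ¬p) → ¬r) → r) → q): 0 ≤ 0, so result = 1
  (((((r → ¬p) → ¬r) → r) → q) → p): 1 > 0, so result = 0
  ((((((r → ¬p) → ¬r) → r) → q) → p) → p): 0 ≤ 0, so result = 1
  (((((((r → ¬p) → ¬r) → r) → q) → p) → p) → p): 1 > 0, so result = 0
Checking all 216 assignments confirms none give a value below 0.00.

0.00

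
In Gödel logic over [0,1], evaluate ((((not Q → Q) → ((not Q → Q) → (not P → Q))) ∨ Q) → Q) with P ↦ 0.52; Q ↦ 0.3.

0.30

not Q: Gödel ¬ of 0.3 = 0 (operand ≠ 0)
(not Q → Q): 0 ≤ 0.3, so result = 1
not Q: Gödel ¬ of 0.3 = 0 (operand ≠ 0)
(not Q → Q): 0 ≤ 0.3, so result = 1
not P: Gödel ¬ of 0.52 = 0 (operand ≠ 0)
(not P → Q): 0 ≤ 0.3, so result = 1
((not Q → Q) → (not P → Q)): 1 ≤ 1, so result = 1
((not Q → Q) → ((not Q → Q) → (not P → Q))): 1 ≤ 1, so result = 1
(((not Q → Q) → ((not Q → Q) → (not P → Q))) ∨ Q) = max(1, 0.3) = 1
((((not Q → Q) → ((not Q → Q) → (not P → Q))) ∨ Q) → Q): 1 > 0.3, so result = 0.3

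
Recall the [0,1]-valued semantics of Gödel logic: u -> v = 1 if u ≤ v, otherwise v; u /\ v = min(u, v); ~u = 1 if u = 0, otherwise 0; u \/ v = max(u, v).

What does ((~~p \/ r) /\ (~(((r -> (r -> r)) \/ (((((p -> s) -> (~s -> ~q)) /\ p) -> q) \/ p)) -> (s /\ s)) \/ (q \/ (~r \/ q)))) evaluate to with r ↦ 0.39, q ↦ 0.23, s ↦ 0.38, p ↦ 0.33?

~p: Gödel ¬ of 0.33 = 0 (operand ≠ 0)
~~p: Gödel ¬ of 0 = 1 (operand is 0)
(~~p \/ r) = max(1, 0.39) = 1
(r -> r): 0.39 ≤ 0.39, so result = 1
(r -> (r -> r)): 0.39 ≤ 1, so result = 1
(p -> s): 0.33 ≤ 0.38, so result = 1
~s: Gödel ¬ of 0.38 = 0 (operand ≠ 0)
~q: Gödel ¬ of 0.23 = 0 (operand ≠ 0)
(~s -> ~q): 0 ≤ 0, so result = 1
((p -> s) -> (~s -> ~q)): 1 ≤ 1, so result = 1
(((p -> s) -> (~s -> ~q)) /\ p) = min(1, 0.33) = 0.33
((((p -> s) -> (~s -> ~q)) /\ p) -> q): 0.33 > 0.23, so result = 0.23
(((((p -> s) -> (~s -> ~q)) /\ p) -> q) \/ p) = max(0.23, 0.33) = 0.33
((r -> (r -> r)) \/ (((((p -> s) -> (~s -> ~q)) /\ p) -> q) \/ p)) = max(1, 0.33) = 1
(s /\ s) = min(0.38, 0.38) = 0.38
(((r -> (r -> r)) \/ (((((p -> s) -> (~s -> ~q)) /\ p) -> q) \/ p)) -> (s /\ s)): 1 > 0.38, so result = 0.38
~(((r -> (r -> r)) \/ (((((p -> s) -> (~s -> ~q)) /\ p) -> q) \/ p)) -> (s /\ s)): Gödel ¬ of 0.38 = 0 (operand ≠ 0)
~r: Gödel ¬ of 0.39 = 0 (operand ≠ 0)
(~r \/ q) = max(0, 0.23) = 0.23
(q \/ (~r \/ q)) = max(0.23, 0.23) = 0.23
(~(((r -> (r -> r)) \/ (((((p -> s) -> (~s -> ~q)) /\ p) -> q) \/ p)) -> (s /\ s)) \/ (q \/ (~r \/ q))) = max(0, 0.23) = 0.23
((~~p \/ r) /\ (~(((r -> (r -> r)) \/ (((((p -> s) -> (~s -> ~q)) /\ p) -> q) \/ p)) -> (s /\ s)) \/ (q \/ (~r \/ q)))) = min(1, 0.23) = 0.23

0.23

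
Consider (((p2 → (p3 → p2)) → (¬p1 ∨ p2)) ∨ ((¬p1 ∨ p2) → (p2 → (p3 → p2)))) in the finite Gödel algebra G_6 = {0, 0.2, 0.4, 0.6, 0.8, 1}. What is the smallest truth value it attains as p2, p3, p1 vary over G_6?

Every assignment gives 1. For instance at p2 = 0, p3 = 0, p1 = 0:
  (p3 → p2): 0 ≤ 0, so result = 1
  (p2 → (p3 → p2)): 0 ≤ 1, so result = 1
  ¬p1: Gödel ¬ of 0 = 1 (operand is 0)
  (¬p1 ∨ p2) = max(1, 0) = 1
  ((p2 → (p3 → p2)) → (¬p1 ∨ p2)): 1 ≤ 1, so result = 1
  ¬p1: Gödel ¬ of 0 = 1 (operand is 0)
  (¬p1 ∨ p2) = max(1, 0) = 1
  (p3 → p2): 0 ≤ 0, so result = 1
  (p2 → (p3 → p2)): 0 ≤ 1, so result = 1
  ((¬p1 ∨ p2) → (p2 → (p3 → p2))): 1 ≤ 1, so result = 1
  (((p2 → (p3 → p2)) → (¬p1 ∨ p2)) ∨ ((¬p1 ∨ p2) → (p2 → (p3 → p2)))) = max(1, 1) = 1
All 216 assignments give value 1 — the formula is a G_6-tautology.

1.00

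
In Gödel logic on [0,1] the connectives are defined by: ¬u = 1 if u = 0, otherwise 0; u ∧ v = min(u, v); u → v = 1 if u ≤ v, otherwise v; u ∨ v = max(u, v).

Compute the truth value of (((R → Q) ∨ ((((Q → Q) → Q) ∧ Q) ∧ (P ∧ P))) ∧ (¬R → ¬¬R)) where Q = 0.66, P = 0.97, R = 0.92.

(R → Q): 0.92 > 0.66, so result = 0.66
(Q → Q): 0.66 ≤ 0.66, so result = 1
((Q → Q) → Q): 1 > 0.66, so result = 0.66
(((Q → Q) → Q) ∧ Q) = min(0.66, 0.66) = 0.66
(P ∧ P) = min(0.97, 0.97) = 0.97
((((Q → Q) → Q) ∧ Q) ∧ (P ∧ P)) = min(0.66, 0.97) = 0.66
((R → Q) ∨ ((((Q → Q) → Q) ∧ Q) ∧ (P ∧ P))) = max(0.66, 0.66) = 0.66
¬R: Gödel ¬ of 0.92 = 0 (operand ≠ 0)
¬R: Gödel ¬ of 0.92 = 0 (operand ≠ 0)
¬¬R: Gödel ¬ of 0 = 1 (operand is 0)
(¬R → ¬¬R): 0 ≤ 1, so result = 1
(((R → Q) ∨ ((((Q → Q) → Q) ∧ Q) ∧ (P ∧ P))) ∧ (¬R → ¬¬R)) = min(0.66, 1) = 0.66

0.66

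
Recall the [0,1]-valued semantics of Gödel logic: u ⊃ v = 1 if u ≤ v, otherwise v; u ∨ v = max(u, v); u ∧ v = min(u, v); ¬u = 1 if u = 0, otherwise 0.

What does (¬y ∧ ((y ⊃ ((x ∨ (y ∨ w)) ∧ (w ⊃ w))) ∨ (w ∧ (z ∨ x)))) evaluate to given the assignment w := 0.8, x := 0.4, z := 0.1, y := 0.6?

¬y: Gödel ¬ of 0.6 = 0 (operand ≠ 0)
(y ∨ w) = max(0.6, 0.8) = 0.8
(x ∨ (y ∨ w)) = max(0.4, 0.8) = 0.8
(w ⊃ w): 0.8 ≤ 0.8, so result = 1
((x ∨ (y ∨ w)) ∧ (w ⊃ w)) = min(0.8, 1) = 0.8
(y ⊃ ((x ∨ (y ∨ w)) ∧ (w ⊃ w))): 0.6 ≤ 0.8, so result = 1
(z ∨ x) = max(0.1, 0.4) = 0.4
(w ∧ (z ∨ x)) = min(0.8, 0.4) = 0.4
((y ⊃ ((x ∨ (y ∨ w)) ∧ (w ⊃ w))) ∨ (w ∧ (z ∨ x))) = max(1, 0.4) = 1
(¬y ∧ ((y ⊃ ((x ∨ (y ∨ w)) ∧ (w ⊃ w))) ∨ (w ∧ (z ∨ x)))) = min(0, 1) = 0

0.00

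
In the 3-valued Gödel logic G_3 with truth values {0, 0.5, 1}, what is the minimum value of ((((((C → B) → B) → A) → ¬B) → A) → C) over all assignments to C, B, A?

0.00

The minimum is attained at C = 0, B = 0, A = 0.5:
  (C → B): 0 ≤ 0, so result = 1
  ((C → B) → B): 1 > 0, so result = 0
  (((C → B) → B) → A): 0 ≤ 0.5, so result = 1
  ¬B: Gödel ¬ of 0 = 1 (operand is 0)
  ((((C → B) → B) → A) → ¬B): 1 ≤ 1, so result = 1
  (((((C → B) → B) → A) → ¬B) → A): 1 > 0.5, so result = 0.5
  ((((((C → B) → B) → A) → ¬B) → A) → C): 0.5 > 0, so result = 0
Checking all 27 assignments confirms none give a value below 0.00.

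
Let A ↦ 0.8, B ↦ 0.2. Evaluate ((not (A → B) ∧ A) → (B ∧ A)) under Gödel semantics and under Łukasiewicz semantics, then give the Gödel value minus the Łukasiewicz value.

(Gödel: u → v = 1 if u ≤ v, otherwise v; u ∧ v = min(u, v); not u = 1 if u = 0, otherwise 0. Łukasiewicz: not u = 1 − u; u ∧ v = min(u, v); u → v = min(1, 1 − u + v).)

Gödel evaluation:
  (A → B): 0.8 > 0.2, so result = 0.2
  not (A → B): Gödel ¬ of 0.2 = 0 (operand ≠ 0)
  (not (A → B) ∧ A) = min(0, 0.8) = 0
  (B ∧ A) = min(0.2, 0.8) = 0.2
  ((not (A → B) ∧ A) → (B ∧ A)): 0 ≤ 0.2, so result = 1
  Gödel value = 1
Łukasiewicz evaluation:
  (A → B): min(1, 1 − 0.8 + 0.2) = 0.4
  not (A → B): Łukasiewicz ¬ gives 1 − 0.4 = 0.6
  (not (A → B) ∧ A) = min(0.6, 0.8) = 0.6
  (B ∧ A) = min(0.2, 0.8) = 0.2
  ((not (A → B) ∧ A) → (B ∧ A)): min(1, 1 − 0.6 + 0.2) = 0.6
  Łukasiewicz value = 0.6
Difference: 1 − 0.6 = 0.40

0.40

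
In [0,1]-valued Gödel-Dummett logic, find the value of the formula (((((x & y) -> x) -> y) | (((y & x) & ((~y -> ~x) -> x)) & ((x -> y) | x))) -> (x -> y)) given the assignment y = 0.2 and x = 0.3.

1.00

(x & y) = min(0.3, 0.2) = 0.2
((x & y) -> x): 0.2 ≤ 0.3, so result = 1
(((x & y) -> x) -> y): 1 > 0.2, so result = 0.2
(y & x) = min(0.2, 0.3) = 0.2
~y: Gödel ¬ of 0.2 = 0 (operand ≠ 0)
~x: Gödel ¬ of 0.3 = 0 (operand ≠ 0)
(~y -> ~x): 0 ≤ 0, so result = 1
((~y -> ~x) -> x): 1 > 0.3, so result = 0.3
((y & x) & ((~y -> ~x) -> x)) = min(0.2, 0.3) = 0.2
(x -> y): 0.3 > 0.2, so result = 0.2
((x -> y) | x) = max(0.2, 0.3) = 0.3
(((y & x) & ((~y -> ~x) -> x)) & ((x -> y) | x)) = min(0.2, 0.3) = 0.2
((((x & y) -> x) -> y) | (((y & x) & ((~y -> ~x) -> x)) & ((x -> y) | x))) = max(0.2, 0.2) = 0.2
(x -> y): 0.3 > 0.2, so result = 0.2
(((((x & y) -> x) -> y) | (((y & x) & ((~y -> ~x) -> x)) & ((x -> y) | x))) -> (x -> y)): 0.2 ≤ 0.2, so result = 1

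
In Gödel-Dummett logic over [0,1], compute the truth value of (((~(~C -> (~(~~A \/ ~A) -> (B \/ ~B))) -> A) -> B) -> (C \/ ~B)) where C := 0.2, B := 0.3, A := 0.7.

0.20

~C: Gödel ¬ of 0.2 = 0 (operand ≠ 0)
~A: Gödel ¬ of 0.7 = 0 (operand ≠ 0)
~~A: Gödel ¬ of 0 = 1 (operand is 0)
~A: Gödel ¬ of 0.7 = 0 (operand ≠ 0)
(~~A \/ ~A) = max(1, 0) = 1
~(~~A \/ ~A): Gödel ¬ of 1 = 0 (operand ≠ 0)
~B: Gödel ¬ of 0.3 = 0 (operand ≠ 0)
(B \/ ~B) = max(0.3, 0) = 0.3
(~(~~A \/ ~A) -> (B \/ ~B)): 0 ≤ 0.3, so result = 1
(~C -> (~(~~A \/ ~A) -> (B \/ ~B))): 0 ≤ 1, so result = 1
~(~C -> (~(~~A \/ ~A) -> (B \/ ~B))): Gödel ¬ of 1 = 0 (operand ≠ 0)
(~(~C -> (~(~~A \/ ~A) -> (B \/ ~B))) -> A): 0 ≤ 0.7, so result = 1
((~(~C -> (~(~~A \/ ~A) -> (B \/ ~B))) -> A) -> B): 1 > 0.3, so result = 0.3
~B: Gödel ¬ of 0.3 = 0 (operand ≠ 0)
(C \/ ~B) = max(0.2, 0) = 0.2
(((~(~C -> (~(~~A \/ ~A) -> (B \/ ~B))) -> A) -> B) -> (C \/ ~B)): 0.3 > 0.2, so result = 0.2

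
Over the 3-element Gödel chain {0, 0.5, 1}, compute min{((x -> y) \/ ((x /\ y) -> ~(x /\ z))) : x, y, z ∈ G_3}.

The minimum is attained at x = 1, y = 0.5, z = 0.5:
  (x -> y): 1 > 0.5, so result = 0.5
  (x /\ y) = min(1, 0.5) = 0.5
  (x /\ z) = min(1, 0.5) = 0.5
  ~(x /\ z): Gödel ¬ of 0.5 = 0 (operand ≠ 0)
  ((x /\ y) -> ~(x /\ z)): 0.5 > 0, so result = 0
  ((x -> y) \/ ((x /\ y) -> ~(x /\ z))) = max(0.5, 0) = 0.5
Checking all 27 assignments confirms none give a value below 0.50.

0.50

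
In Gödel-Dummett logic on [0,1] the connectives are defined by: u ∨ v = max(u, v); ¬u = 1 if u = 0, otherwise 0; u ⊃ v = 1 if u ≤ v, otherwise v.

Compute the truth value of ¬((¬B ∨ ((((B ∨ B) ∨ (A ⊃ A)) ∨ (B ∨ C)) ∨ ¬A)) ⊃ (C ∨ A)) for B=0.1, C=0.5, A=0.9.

0.00

¬B: Gödel ¬ of 0.1 = 0 (operand ≠ 0)
(B ∨ B) = max(0.1, 0.1) = 0.1
(A ⊃ A): 0.9 ≤ 0.9, so result = 1
((B ∨ B) ∨ (A ⊃ A)) = max(0.1, 1) = 1
(B ∨ C) = max(0.1, 0.5) = 0.5
(((B ∨ B) ∨ (A ⊃ A)) ∨ (B ∨ C)) = max(1, 0.5) = 1
¬A: Gödel ¬ of 0.9 = 0 (operand ≠ 0)
((((B ∨ B) ∨ (A ⊃ A)) ∨ (B ∨ C)) ∨ ¬A) = max(1, 0) = 1
(¬B ∨ ((((B ∨ B) ∨ (A ⊃ A)) ∨ (B ∨ C)) ∨ ¬A)) = max(0, 1) = 1
(C ∨ A) = max(0.5, 0.9) = 0.9
((¬B ∨ ((((B ∨ B) ∨ (A ⊃ A)) ∨ (B ∨ C)) ∨ ¬A)) ⊃ (C ∨ A)): 1 > 0.9, so result = 0.9
¬((¬B ∨ ((((B ∨ B) ∨ (A ⊃ A)) ∨ (B ∨ C)) ∨ ¬A)) ⊃ (C ∨ A)): Gödel ¬ of 0.9 = 0 (operand ≠ 0)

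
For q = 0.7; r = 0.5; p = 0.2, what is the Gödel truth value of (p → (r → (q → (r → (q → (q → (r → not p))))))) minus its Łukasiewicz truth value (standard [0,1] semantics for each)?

Gödel evaluation:
  not p: Gödel ¬ of 0.2 = 0 (operand ≠ 0)
  (r → not p): 0.5 > 0, so result = 0
  (q → (r → not p)): 0.7 > 0, so result = 0
  (q → (q → (r → not p))): 0.7 > 0, so result = 0
  (r → (q → (q → (r → not p)))): 0.5 > 0, so result = 0
  (q → (r → (q → (q → (r → not p))))): 0.7 > 0, so result = 0
  (r → (q → (r → (q → (q → (r → not p)))))): 0.5 > 0, so result = 0
  (p → (r → (q → (r → (q → (q → (r → not p))))))): 0.2 > 0, so result = 0
  Gödel value = 0
Łukasiewicz evaluation:
  not p: Łukasiewicz ¬ gives 1 − 0.2 = 0.8
  (r → not p): min(1, 1 − 0.5 + 0.8) = 1
  (q → (r → not p)): min(1, 1 − 0.7 + 1) = 1
  (q → (q → (r → not p))): min(1, 1 − 0.7 + 1) = 1
  (r → (q → (q → (r → not p)))): min(1, 1 − 0.5 + 1) = 1
  (q → (r → (q → (q → (r → not p))))): min(1, 1 − 0.7 + 1) = 1
  (r → (q → (r → (q → (q → (r → not p)))))): min(1, 1 − 0.5 + 1) = 1
  (p → (r → (q → (r → (q → (q → (r → not p))))))): min(1, 1 − 0.2 + 1) = 1
  Łukasiewicz value = 1
Difference: 0 − 1 = -1.00

-1.00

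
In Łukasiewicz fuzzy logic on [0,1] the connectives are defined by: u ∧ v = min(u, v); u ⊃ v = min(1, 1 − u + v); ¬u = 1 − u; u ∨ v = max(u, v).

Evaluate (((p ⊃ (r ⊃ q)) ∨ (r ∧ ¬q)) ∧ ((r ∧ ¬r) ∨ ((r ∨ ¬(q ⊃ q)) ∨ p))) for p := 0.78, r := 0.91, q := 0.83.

(r ⊃ q): min(1, 1 − 0.91 + 0.83) = 0.92
(p ⊃ (r ⊃ q)): min(1, 1 − 0.78 + 0.92) = 1
¬q: Łukasiewicz ¬ gives 1 − 0.83 = 0.17
(r ∧ ¬q) = min(0.91, 0.17) = 0.17
((p ⊃ (r ⊃ q)) ∨ (r ∧ ¬q)) = max(1, 0.17) = 1
¬r: Łukasiewicz ¬ gives 1 − 0.91 = 0.09
(r ∧ ¬r) = min(0.91, 0.09) = 0.09
(q ⊃ q): min(1, 1 − 0.83 + 0.83) = 1
¬(q ⊃ q): Łukasiewicz ¬ gives 1 − 1 = 0
(r ∨ ¬(q ⊃ q)) = max(0.91, 0) = 0.91
((r ∨ ¬(q ⊃ q)) ∨ p) = max(0.91, 0.78) = 0.91
((r ∧ ¬r) ∨ ((r ∨ ¬(q ⊃ q)) ∨ p)) = max(0.09, 0.91) = 0.91
(((p ⊃ (r ⊃ q)) ∨ (r ∧ ¬q)) ∧ ((r ∧ ¬r) ∨ ((r ∨ ¬(q ⊃ q)) ∨ p))) = min(1, 0.91) = 0.91

0.91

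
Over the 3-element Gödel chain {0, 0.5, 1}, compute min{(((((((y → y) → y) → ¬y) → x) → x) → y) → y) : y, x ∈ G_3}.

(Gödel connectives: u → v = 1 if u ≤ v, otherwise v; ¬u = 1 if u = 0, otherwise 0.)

0.50

The minimum is attained at y = 0.5, x = 0:
  (y → y): 0.5 ≤ 0.5, so result = 1
  ((y → y) → y): 1 > 0.5, so result = 0.5
  ¬y: Gödel ¬ of 0.5 = 0 (operand ≠ 0)
  (((y → y) → y) → ¬y): 0.5 > 0, so result = 0
  ((((y → y) → y) → ¬y) → x): 0 ≤ 0, so result = 1
  (((((y → y) → y) → ¬y) → x) → x): 1 > 0, so result = 0
  ((((((y → y) → y) → ¬y) → x) → x) → y): 0 ≤ 0.5, so result = 1
  (((((((y → y) → y) → ¬y) → x) → x) → y) → y): 1 > 0.5, so result = 0.5
Checking all 9 assignments confirms none give a value below 0.50.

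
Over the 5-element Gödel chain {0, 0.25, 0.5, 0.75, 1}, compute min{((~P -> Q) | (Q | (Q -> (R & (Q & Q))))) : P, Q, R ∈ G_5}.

The minimum is attained at P = 0, Q = 0.25, R = 0:
  ~P: Gödel ¬ of 0 = 1 (operand is 0)
  (~P -> Q): 1 > 0.25, so result = 0.25
  (Q & Q) = min(0.25, 0.25) = 0.25
  (R & (Q & Q)) = min(0, 0.25) = 0
  (Q -> (R & (Q & Q))): 0.25 > 0, so result = 0
  (Q | (Q -> (R & (Q & Q)))) = max(0.25, 0) = 0.25
  ((~P -> Q) | (Q | (Q -> (R & (Q & Q))))) = max(0.25, 0.25) = 0.25
Checking all 125 assignments confirms none give a value below 0.25.

0.25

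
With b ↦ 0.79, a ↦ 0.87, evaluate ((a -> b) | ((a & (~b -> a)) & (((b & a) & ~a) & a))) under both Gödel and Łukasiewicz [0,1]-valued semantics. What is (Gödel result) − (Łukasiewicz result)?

-0.13

Gödel evaluation:
  (a -> b): 0.87 > 0.79, so result = 0.79
  ~b: Gödel ¬ of 0.79 = 0 (operand ≠ 0)
  (~b -> a): 0 ≤ 0.87, so result = 1
  (a & (~b -> a)) = min(0.87, 1) = 0.87
  (b & a) = min(0.79, 0.87) = 0.79
  ~a: Gödel ¬ of 0.87 = 0 (operand ≠ 0)
  ((b & a) & ~a) = min(0.79, 0) = 0
  (((b & a) & ~a) & a) = min(0, 0.87) = 0
  ((a & (~b -> a)) & (((b & a) & ~a) & a)) = min(0.87, 0) = 0
  ((a -> b) | ((a & (~b -> a)) & (((b & a) & ~a) & a))) = max(0.79, 0) = 0.79
  Gödel value = 0.79
Łukasiewicz evaluation:
  (a -> b): min(1, 1 − 0.87 + 0.79) = 0.92
  ~b: Łukasiewicz ¬ gives 1 − 0.79 = 0.21
  (~b -> a): min(1, 1 − 0.21 + 0.87) = 1
  (a & (~b -> a)) = min(0.87, 1) = 0.87
  (b & a) = min(0.79, 0.87) = 0.79
  ~a: Łukasiewicz ¬ gives 1 − 0.87 = 0.13
  ((b & a) & ~a) = min(0.79, 0.13) = 0.13
  (((b & a) & ~a) & a) = min(0.13, 0.87) = 0.13
  ((a & (~b -> a)) & (((b & a) & ~a) & a)) = min(0.87, 0.13) = 0.13
  ((a -> b) | ((a & (~b -> a)) & (((b & a) & ~a) & a))) = max(0.92, 0.13) = 0.92
  Łukasiewicz value = 0.92
Difference: 0.79 − 0.92 = -0.13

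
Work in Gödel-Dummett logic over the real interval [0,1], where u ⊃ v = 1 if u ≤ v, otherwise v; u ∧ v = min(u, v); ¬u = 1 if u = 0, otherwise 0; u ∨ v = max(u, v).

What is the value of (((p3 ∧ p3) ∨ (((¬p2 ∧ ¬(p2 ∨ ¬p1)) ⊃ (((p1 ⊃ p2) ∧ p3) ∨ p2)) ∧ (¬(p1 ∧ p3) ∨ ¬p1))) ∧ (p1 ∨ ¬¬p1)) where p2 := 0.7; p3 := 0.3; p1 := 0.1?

(p3 ∧ p3) = min(0.3, 0.3) = 0.3
¬p2: Gödel ¬ of 0.7 = 0 (operand ≠ 0)
¬p1: Gödel ¬ of 0.1 = 0 (operand ≠ 0)
(p2 ∨ ¬p1) = max(0.7, 0) = 0.7
¬(p2 ∨ ¬p1): Gödel ¬ of 0.7 = 0 (operand ≠ 0)
(¬p2 ∧ ¬(p2 ∨ ¬p1)) = min(0, 0) = 0
(p1 ⊃ p2): 0.1 ≤ 0.7, so result = 1
((p1 ⊃ p2) ∧ p3) = min(1, 0.3) = 0.3
(((p1 ⊃ p2) ∧ p3) ∨ p2) = max(0.3, 0.7) = 0.7
((¬p2 ∧ ¬(p2 ∨ ¬p1)) ⊃ (((p1 ⊃ p2) ∧ p3) ∨ p2)): 0 ≤ 0.7, so result = 1
(p1 ∧ p3) = min(0.1, 0.3) = 0.1
¬(p1 ∧ p3): Gödel ¬ of 0.1 = 0 (operand ≠ 0)
¬p1: Gödel ¬ of 0.1 = 0 (operand ≠ 0)
(¬(p1 ∧ p3) ∨ ¬p1) = max(0, 0) = 0
(((¬p2 ∧ ¬(p2 ∨ ¬p1)) ⊃ (((p1 ⊃ p2) ∧ p3) ∨ p2)) ∧ (¬(p1 ∧ p3) ∨ ¬p1)) = min(1, 0) = 0
((p3 ∧ p3) ∨ (((¬p2 ∧ ¬(p2 ∨ ¬p1)) ⊃ (((p1 ⊃ p2) ∧ p3) ∨ p2)) ∧ (¬(p1 ∧ p3) ∨ ¬p1))) = max(0.3, 0) = 0.3
¬p1: Gödel ¬ of 0.1 = 0 (operand ≠ 0)
¬¬p1: Gödel ¬ of 0 = 1 (operand is 0)
(p1 ∨ ¬¬p1) = max(0.1, 1) = 1
(((p3 ∧ p3) ∨ (((¬p2 ∧ ¬(p2 ∨ ¬p1)) ⊃ (((p1 ⊃ p2) ∧ p3) ∨ p2)) ∧ (¬(p1 ∧ p3) ∨ ¬p1))) ∧ (p1 ∨ ¬¬p1)) = min(0.3, 1) = 0.3

0.30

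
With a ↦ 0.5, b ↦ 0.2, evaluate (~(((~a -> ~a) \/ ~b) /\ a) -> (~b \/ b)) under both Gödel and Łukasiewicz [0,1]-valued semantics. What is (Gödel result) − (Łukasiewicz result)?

Gödel evaluation:
  ~a: Gödel ¬ of 0.5 = 0 (operand ≠ 0)
  ~a: Gödel ¬ of 0.5 = 0 (operand ≠ 0)
  (~a -> ~a): 0 ≤ 0, so result = 1
  ~b: Gödel ¬ of 0.2 = 0 (operand ≠ 0)
  ((~a -> ~a) \/ ~b) = max(1, 0) = 1
  (((~a -> ~a) \/ ~b) /\ a) = min(1, 0.5) = 0.5
  ~(((~a -> ~a) \/ ~b) /\ a): Gödel ¬ of 0.5 = 0 (operand ≠ 0)
  ~b: Gödel ¬ of 0.2 = 0 (operand ≠ 0)
  (~b \/ b) = max(0, 0.2) = 0.2
  (~(((~a -> ~a) \/ ~b) /\ a) -> (~b \/ b)): 0 ≤ 0.2, so result = 1
  Gödel value = 1
Łukasiewicz evaluation:
  ~a: Łukasiewicz ¬ gives 1 − 0.5 = 0.5
  ~a: Łukasiewicz ¬ gives 1 − 0.5 = 0.5
  (~a -> ~a): min(1, 1 − 0.5 + 0.5) = 1
  ~b: Łukasiewicz ¬ gives 1 − 0.2 = 0.8
  ((~a -> ~a) \/ ~b) = max(1, 0.8) = 1
  (((~a -> ~a) \/ ~b) /\ a) = min(1, 0.5) = 0.5
  ~(((~a -> ~a) \/ ~b) /\ a): Łukasiewicz ¬ gives 1 − 0.5 = 0.5
  ~b: Łukasiewicz ¬ gives 1 − 0.2 = 0.8
  (~b \/ b) = max(0.8, 0.2) = 0.8
  (~(((~a -> ~a) \/ ~b) /\ a) -> (~b \/ b)): min(1, 1 − 0.5 + 0.8) = 1
  Łukasiewicz value = 1
Difference: 1 − 1 = 0.00

0.00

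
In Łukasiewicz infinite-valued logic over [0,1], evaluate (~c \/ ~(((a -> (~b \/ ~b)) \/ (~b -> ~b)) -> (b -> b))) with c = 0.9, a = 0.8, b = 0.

~c: Łukasiewicz ¬ gives 1 − 0.9 = 0.1
~b: Łukasiewicz ¬ gives 1 − 0 = 1
~b: Łukasiewicz ¬ gives 1 − 0 = 1
(~b \/ ~b) = max(1, 1) = 1
(a -> (~b \/ ~b)): min(1, 1 − 0.8 + 1) = 1
~b: Łukasiewicz ¬ gives 1 − 0 = 1
~b: Łukasiewicz ¬ gives 1 − 0 = 1
(~b -> ~b): min(1, 1 − 1 + 1) = 1
((a -> (~b \/ ~b)) \/ (~b -> ~b)) = max(1, 1) = 1
(b -> b): min(1, 1 − 0 + 0) = 1
(((a -> (~b \/ ~b)) \/ (~b -> ~b)) -> (b -> b)): min(1, 1 − 1 + 1) = 1
~(((a -> (~b \/ ~b)) \/ (~b -> ~b)) -> (b -> b)): Łukasiewicz ¬ gives 1 − 1 = 0
(~c \/ ~(((a -> (~b \/ ~b)) \/ (~b -> ~b)) -> (b -> b))) = max(0.1, 0) = 0.1

0.10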